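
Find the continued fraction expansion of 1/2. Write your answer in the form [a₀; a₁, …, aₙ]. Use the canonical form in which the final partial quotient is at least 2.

[0; 2]

⌊1/2⌋ = 0, remainder 1
⌊2/1⌋ = 2, remainder 0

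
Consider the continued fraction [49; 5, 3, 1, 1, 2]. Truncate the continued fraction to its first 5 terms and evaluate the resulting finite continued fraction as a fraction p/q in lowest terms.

Work from the innermost term outward:
Start with 1.
1 + 1/(1/1) = 1 + 1/1 = 2/1
3 + 1/(2/1) = 3 + 1/2 = 7/2
5 + 1/(7/2) = 5 + 2/7 = 37/7
49 + 1/(37/7) = 49 + 7/37 = 1820/37

1820/37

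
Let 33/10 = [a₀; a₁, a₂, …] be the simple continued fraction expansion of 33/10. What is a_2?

3

Apply division with remainder until the remainder is 0:
33 ÷ 10 → quotient 3, remainder 3
10 ÷ 3 → quotient 3, remainder 1
3 ÷ 1 → quotient 3, remainder 0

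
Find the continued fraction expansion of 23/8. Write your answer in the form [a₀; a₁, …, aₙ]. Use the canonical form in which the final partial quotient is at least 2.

[2; 1, 7]

Run the Euclidean algorithm, recording each quotient:
⌊23/8⌋ = 2, remainder 7
⌊8/7⌋ = 1, remainder 1
⌊7/1⌋ = 7, remainder 0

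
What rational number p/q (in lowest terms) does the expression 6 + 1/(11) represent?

67/11

Build up convergents one term at a time:
a_0 = 6: 6/1
a_1 = 11: 67/11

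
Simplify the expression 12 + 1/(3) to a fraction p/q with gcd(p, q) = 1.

37/3

Start with 3.
12 + 1/(3/1) = 12 + 1/3 = 37/3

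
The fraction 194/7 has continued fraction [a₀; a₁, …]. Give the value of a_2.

2

Repeatedly divide and take the remainder:
194 ÷ 7 → quotient 27, remainder 5
7 ÷ 5 → quotient 1, remainder 2
5 ÷ 2 → quotient 2, remainder 1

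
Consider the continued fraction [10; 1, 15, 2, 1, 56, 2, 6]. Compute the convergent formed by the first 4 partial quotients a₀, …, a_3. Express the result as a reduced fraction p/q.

Start with 2.
15 + 1/(2/1) = 15 + 1/2 = 31/2
1 + 1/(31/2) = 1 + 2/31 = 33/31
10 + 1/(33/31) = 10 + 31/33 = 361/33

361/33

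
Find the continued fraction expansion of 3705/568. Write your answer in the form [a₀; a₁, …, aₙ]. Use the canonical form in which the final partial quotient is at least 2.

3705 ÷ 568 → quotient 6, remainder 297
568 ÷ 297 → quotient 1, remainder 271
297 ÷ 271 → quotient 1, remainder 26
271 ÷ 26 → quotient 10, remainder 11
26 ÷ 11 → quotient 2, remainder 4
11 ÷ 4 → quotient 2, remainder 3
4 ÷ 3 → quotient 1, remainder 1
3 ÷ 1 → quotient 3, remainder 0

[6; 1, 1, 10, 2, 2, 1, 3]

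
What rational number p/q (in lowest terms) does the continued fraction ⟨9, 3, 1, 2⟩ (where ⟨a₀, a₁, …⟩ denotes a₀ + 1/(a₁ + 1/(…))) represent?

102/11

a_0 = 9: 9/1
a_1 = 3: 28/3
a_2 = 1: 37/4
a_3 = 2: 102/11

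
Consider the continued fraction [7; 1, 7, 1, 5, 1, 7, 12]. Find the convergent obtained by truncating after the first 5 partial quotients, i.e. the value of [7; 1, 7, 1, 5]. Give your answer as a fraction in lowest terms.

Start with 5.
1 + 1/(5/1) = 1 + 1/5 = 6/5
7 + 1/(6/5) = 7 + 5/6 = 47/6
1 + 1/(47/6) = 1 + 6/47 = 53/47
7 + 1/(53/47) = 7 + 47/53 = 418/53

418/53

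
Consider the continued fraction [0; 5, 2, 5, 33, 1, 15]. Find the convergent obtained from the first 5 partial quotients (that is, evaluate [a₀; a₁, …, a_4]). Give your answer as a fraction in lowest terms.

365/1991

a_0 = 0: 0/1
a_1 = 5: 1/5
a_2 = 2: 2/11
a_3 = 5: 11/60
a_4 = 33: 365/1991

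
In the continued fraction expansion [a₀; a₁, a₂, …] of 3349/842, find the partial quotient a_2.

Apply division with remainder until the remainder is 0:
3349 = 3·842 + 823, so a_0 = 3
842 = 1·823 + 19, so a_1 = 1
823 = 43·19 + 6, so a_2 = 43

43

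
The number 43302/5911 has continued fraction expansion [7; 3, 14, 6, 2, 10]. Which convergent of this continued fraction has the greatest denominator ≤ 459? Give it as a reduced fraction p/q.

1912/261

a_0 = 7: 7/1  (≤ bound)
a_1 = 3: 22/3  (≤ bound)
a_2 = 14: 315/43  (≤ bound)
a_3 = 6: 1912/261  (≤ bound)
a_4 = 2: 4139/565  (> 459, stop)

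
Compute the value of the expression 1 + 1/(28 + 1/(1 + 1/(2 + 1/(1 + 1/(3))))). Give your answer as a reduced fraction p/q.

Compute successive convergents:
a_0 = 1: 1/1
a_1 = 28: 29/28
a_2 = 1: 30/29
a_3 = 2: 89/86
a_4 = 1: 119/115
a_5 = 3: 446/431

446/431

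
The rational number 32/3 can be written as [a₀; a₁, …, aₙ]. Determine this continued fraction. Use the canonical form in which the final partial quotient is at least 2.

[10; 1, 2]

⌊32/3⌋ = 10, remainder 2
⌊3/2⌋ = 1, remainder 1
⌊2/1⌋ = 2, remainder 0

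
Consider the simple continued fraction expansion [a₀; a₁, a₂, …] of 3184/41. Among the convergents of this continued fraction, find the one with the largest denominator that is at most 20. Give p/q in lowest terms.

233/3

a_0 = 77: 77/1  (≤ bound)
a_1 = 1: 78/1  (≤ bound)
a_2 = 1: 155/2  (≤ bound)
a_3 = 1: 233/3  (≤ bound)
a_4 = 13: 3184/41  (> 20, stop)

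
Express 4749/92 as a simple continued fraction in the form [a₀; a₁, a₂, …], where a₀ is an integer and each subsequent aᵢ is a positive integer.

4749 = 51·92 + 57, so a_0 = 51
92 = 1·57 + 35, so a_1 = 1
57 = 1·35 + 22, so a_2 = 1
35 = 1·22 + 13, so a_3 = 1
22 = 1·13 + 9, so a_4 = 1
13 = 1·9 + 4, so a_5 = 1
9 = 2·4 + 1, so a_6 = 2
4 = 4·1 + 0, so a_7 = 4

[51; 1, 1, 1, 1, 1, 2, 4]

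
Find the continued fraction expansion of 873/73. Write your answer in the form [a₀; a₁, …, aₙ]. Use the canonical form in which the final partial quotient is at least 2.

Run the Euclidean algorithm, recording each quotient:
873 ÷ 73 → quotient 11, remainder 70
73 ÷ 70 → quotient 1, remainder 3
70 ÷ 3 → quotient 23, remainder 1
3 ÷ 1 → quotient 3, remainder 0

[11; 1, 23, 3]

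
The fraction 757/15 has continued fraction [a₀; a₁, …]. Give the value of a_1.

Repeatedly divide and take the remainder:
757 ÷ 15 → quotient 50, remainder 7
15 ÷ 7 → quotient 2, remainder 1

2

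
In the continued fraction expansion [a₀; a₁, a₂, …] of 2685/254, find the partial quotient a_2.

2685 ÷ 254 → quotient 10, remainder 145
254 ÷ 145 → quotient 1, remainder 109
145 ÷ 109 → quotient 1, remainder 36

1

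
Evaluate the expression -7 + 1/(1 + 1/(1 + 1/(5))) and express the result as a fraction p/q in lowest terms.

a_0 = -7: -7/1
a_1 = 1: -6/1
a_2 = 1: -13/2
a_3 = 5: -71/11

-71/11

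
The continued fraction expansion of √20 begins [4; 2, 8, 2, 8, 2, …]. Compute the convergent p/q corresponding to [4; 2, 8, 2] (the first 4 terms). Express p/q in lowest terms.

161/36

a_0 = 4: 4/1
a_1 = 2: 9/2
a_2 = 8: 76/17
a_3 = 2: 161/36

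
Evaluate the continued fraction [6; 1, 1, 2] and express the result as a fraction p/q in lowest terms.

a_0 = 6: 6/1
a_1 = 1: 7/1
a_2 = 1: 13/2
a_3 = 2: 33/5

33/5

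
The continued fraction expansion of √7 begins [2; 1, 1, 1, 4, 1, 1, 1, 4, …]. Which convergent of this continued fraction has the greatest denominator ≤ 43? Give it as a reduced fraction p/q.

a_0 = 2: 2/1  (≤ bound)
a_1 = 1: 3/1  (≤ bound)
a_2 = 1: 5/2  (≤ bound)
a_3 = 1: 8/3  (≤ bound)
a_4 = 4: 37/14  (≤ bound)
a_5 = 1: 45/17  (≤ bound)
a_6 = 1: 82/31  (≤ bound)
a_7 = 1: 127/48  (> 43, stop)

82/31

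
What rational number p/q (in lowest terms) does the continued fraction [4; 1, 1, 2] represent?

Work from the innermost term outward:
Start with 2.
1 + 1/(2/1) = 1 + 1/2 = 3/2
1 + 1/(3/2) = 1 + 2/3 = 5/3
4 + 1/(5/3) = 4 + 3/5 = 23/5

23/5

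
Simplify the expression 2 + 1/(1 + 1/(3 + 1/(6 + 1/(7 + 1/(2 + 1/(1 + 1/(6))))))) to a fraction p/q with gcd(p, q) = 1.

Use the convergent recurrence hₖ = aₖ·hₖ₋₁ + hₖ₋₂ (and likewise for the denominators kₖ):
a_0 = 2: 2/1
a_1 = 1: 3/1
a_2 = 3: 11/4
a_3 = 6: 69/25
a_4 = 7: 494/179
a_5 = 2: 1057/383
a_6 = 1: 1551/562
a_7 = 6: 10363/3755

10363/3755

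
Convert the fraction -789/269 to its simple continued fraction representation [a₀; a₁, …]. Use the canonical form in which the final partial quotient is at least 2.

[-3; 14, 1, 17]

⌊-789/269⌋ = -3, remainder 18
⌊269/18⌋ = 14, remainder 17
⌊18/17⌋ = 1, remainder 1
⌊17/1⌋ = 17, remainder 0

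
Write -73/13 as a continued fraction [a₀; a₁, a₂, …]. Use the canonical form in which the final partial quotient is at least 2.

[-6; 2, 1, 1, 2]

-73 = -6·13 + 5, so a_0 = -6
13 = 2·5 + 3, so a_1 = 2
5 = 1·3 + 2, so a_2 = 1
3 = 1·2 + 1, so a_3 = 1
2 = 2·1 + 0, so a_4 = 2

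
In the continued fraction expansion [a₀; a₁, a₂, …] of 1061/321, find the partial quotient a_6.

2

Repeatedly divide and take the remainder:
1061 ÷ 321 → quotient 3, remainder 98
321 ÷ 98 → quotient 3, remainder 27
98 ÷ 27 → quotient 3, remainder 17
27 ÷ 17 → quotient 1, remainder 10
17 ÷ 10 → quotient 1, remainder 7
10 ÷ 7 → quotient 1, remainder 3
7 ÷ 3 → quotient 2, remainder 1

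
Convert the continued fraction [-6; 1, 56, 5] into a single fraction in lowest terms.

-1435/286

Build up convergents one term at a time:
a_0 = -6: -6/1
a_1 = 1: -5/1
a_2 = 56: -286/57
a_3 = 5: -1435/286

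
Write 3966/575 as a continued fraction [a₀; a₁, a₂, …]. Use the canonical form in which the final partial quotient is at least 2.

Run the Euclidean algorithm, recording each quotient:
⌊3966/575⌋ = 6, remainder 516
⌊575/516⌋ = 1, remainder 59
⌊516/59⌋ = 8, remainder 44
⌊59/44⌋ = 1, remainder 15
⌊44/15⌋ = 2, remainder 14
⌊15/14⌋ = 1, remainder 1
⌊14/1⌋ = 14, remainder 0

[6; 1, 8, 1, 2, 1, 14]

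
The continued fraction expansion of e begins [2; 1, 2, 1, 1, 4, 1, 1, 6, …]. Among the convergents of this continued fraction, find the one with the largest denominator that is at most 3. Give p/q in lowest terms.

a_0 = 2: 2/1  (≤ bound)
a_1 = 1: 3/1  (≤ bound)
a_2 = 2: 8/3  (≤ bound)
a_3 = 1: 11/4  (> 3, stop)

8/3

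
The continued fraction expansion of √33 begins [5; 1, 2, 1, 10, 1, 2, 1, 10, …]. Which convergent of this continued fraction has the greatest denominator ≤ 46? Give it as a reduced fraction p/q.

List convergents until the denominator exceeds the bound:
a_0 = 5: 5/1  (≤ bound)
a_1 = 1: 6/1  (≤ bound)
a_2 = 2: 17/3  (≤ bound)
a_3 = 1: 23/4  (≤ bound)
a_4 = 10: 247/43  (≤ bound)
a_5 = 1: 270/47  (> 46, stop)

247/43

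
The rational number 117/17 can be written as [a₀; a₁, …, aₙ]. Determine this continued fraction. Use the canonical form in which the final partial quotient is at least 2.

[6; 1, 7, 2]

⌊117/17⌋ = 6, remainder 15
⌊17/15⌋ = 1, remainder 2
⌊15/2⌋ = 7, remainder 1
⌊2/1⌋ = 2, remainder 0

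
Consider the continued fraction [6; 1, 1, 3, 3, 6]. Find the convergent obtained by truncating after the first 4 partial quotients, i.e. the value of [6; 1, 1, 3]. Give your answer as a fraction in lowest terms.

a_0 = 6: 6/1
a_1 = 1: 7/1
a_2 = 1: 13/2
a_3 = 3: 46/7

46/7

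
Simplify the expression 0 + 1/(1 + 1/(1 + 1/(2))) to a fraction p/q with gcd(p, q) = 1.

a_0 = 0: 0/1
a_1 = 1: 1/1
a_2 = 1: 1/2
a_3 = 2: 3/5

3/5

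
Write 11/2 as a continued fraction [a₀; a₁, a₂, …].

Run the Euclidean algorithm, recording each quotient:
11 = 5·2 + 1, so a_0 = 5
2 = 2·1 + 0, so a_1 = 2

[5; 2]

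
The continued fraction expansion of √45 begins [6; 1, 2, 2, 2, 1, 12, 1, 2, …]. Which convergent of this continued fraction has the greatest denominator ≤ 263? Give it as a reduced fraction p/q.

List convergents until the denominator exceeds the bound:
a_0 = 6: 6/1  (≤ bound)
a_1 = 1: 7/1  (≤ bound)
a_2 = 2: 20/3  (≤ bound)
a_3 = 2: 47/7  (≤ bound)
a_4 = 2: 114/17  (≤ bound)
a_5 = 1: 161/24  (≤ bound)
a_6 = 12: 2046/305  (> 263, stop)

161/24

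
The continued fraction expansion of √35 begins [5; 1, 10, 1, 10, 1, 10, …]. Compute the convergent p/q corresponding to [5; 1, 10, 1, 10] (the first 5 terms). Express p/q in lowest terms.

775/131

Start with 10.
1 + 1/(10/1) = 1 + 1/10 = 11/10
10 + 1/(11/10) = 10 + 10/11 = 120/11
1 + 1/(120/11) = 1 + 11/120 = 131/120
5 + 1/(131/120) = 5 + 120/131 = 775/131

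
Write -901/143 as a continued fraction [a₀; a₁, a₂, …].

⌊-901/143⌋ = -7, remainder 100
⌊143/100⌋ = 1, remainder 43
⌊100/43⌋ = 2, remainder 14
⌊43/14⌋ = 3, remainder 1
⌊14/1⌋ = 14, remainder 0

[-7; 1, 2, 3, 14]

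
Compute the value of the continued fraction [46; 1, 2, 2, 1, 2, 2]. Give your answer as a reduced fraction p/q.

Start with 2.
2 + 1/(2/1) = 2 + 1/2 = 5/2
1 + 1/(5/2) = 1 + 2/5 = 7/5
2 + 1/(7/5) = 2 + 5/7 = 19/7
2 + 1/(19/7) = 2 + 7/19 = 45/19
1 + 1/(45/19) = 1 + 19/45 = 64/45
46 + 1/(64/45) = 46 + 45/64 = 2989/64

2989/64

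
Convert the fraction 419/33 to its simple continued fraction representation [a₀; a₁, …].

[12; 1, 2, 3, 3]

Run the Euclidean algorithm, recording each quotient:
419 ÷ 33 → quotient 12, remainder 23
33 ÷ 23 → quotient 1, remainder 10
23 ÷ 10 → quotient 2, remainder 3
10 ÷ 3 → quotient 3, remainder 1
3 ÷ 1 → quotient 3, remainder 0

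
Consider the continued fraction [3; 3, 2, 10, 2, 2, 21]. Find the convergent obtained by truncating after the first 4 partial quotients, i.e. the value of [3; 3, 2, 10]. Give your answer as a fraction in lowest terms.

240/73

Start with 10.
2 + 1/(10/1) = 2 + 1/10 = 21/10
3 + 1/(21/10) = 3 + 10/21 = 73/21
3 + 1/(73/21) = 3 + 21/73 = 240/73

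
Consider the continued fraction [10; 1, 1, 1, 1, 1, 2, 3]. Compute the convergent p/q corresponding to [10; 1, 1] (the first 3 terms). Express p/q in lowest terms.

21/2

Start with 1.
1 + 1/(1/1) = 1 + 1/1 = 2/1
10 + 1/(2/1) = 10 + 1/2 = 21/2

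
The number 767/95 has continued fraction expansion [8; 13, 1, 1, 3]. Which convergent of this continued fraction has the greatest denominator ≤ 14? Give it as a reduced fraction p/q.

113/14

a_0 = 8: 8/1  (≤ bound)
a_1 = 13: 105/13  (≤ bound)
a_2 = 1: 113/14  (≤ bound)
a_3 = 1: 218/27  (> 14, stop)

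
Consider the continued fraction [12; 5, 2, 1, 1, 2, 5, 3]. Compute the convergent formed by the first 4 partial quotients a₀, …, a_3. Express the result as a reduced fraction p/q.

a_0 = 12: 12/1
a_1 = 5: 61/5
a_2 = 2: 134/11
a_3 = 1: 195/16

195/16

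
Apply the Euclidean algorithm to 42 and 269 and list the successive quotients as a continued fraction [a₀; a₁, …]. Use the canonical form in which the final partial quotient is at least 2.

Run the Euclidean algorithm, recording each quotient:
⌊42/269⌋ = 0, remainder 42
⌊269/42⌋ = 6, remainder 17
⌊42/17⌋ = 2, remainder 8
⌊17/8⌋ = 2, remainder 1
⌊8/1⌋ = 8, remainder 0

[0; 6, 2, 2, 8]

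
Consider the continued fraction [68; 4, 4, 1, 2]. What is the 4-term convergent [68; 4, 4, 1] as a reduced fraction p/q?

1433/21

Use the convergent recurrence hₖ = aₖ·hₖ₋₁ + hₖ₋₂ (and likewise for the denominators kₖ):
a_0 = 68: 68/1
a_1 = 4: 273/4
a_2 = 4: 1160/17
a_3 = 1: 1433/21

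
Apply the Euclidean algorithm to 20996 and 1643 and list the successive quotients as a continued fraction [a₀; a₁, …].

Run the Euclidean algorithm, recording each quotient:
20996 ÷ 1643 → quotient 12, remainder 1280
1643 ÷ 1280 → quotient 1, remainder 363
1280 ÷ 363 → quotient 3, remainder 191
363 ÷ 191 → quotient 1, remainder 172
191 ÷ 172 → quotient 1, remainder 19
172 ÷ 19 → quotient 9, remainder 1
19 ÷ 1 → quotient 19, remainder 0

[12; 1, 3, 1, 1, 9, 19]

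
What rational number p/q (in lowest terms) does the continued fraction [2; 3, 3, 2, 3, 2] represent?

417/181

Use the convergent recurrence hₖ = aₖ·hₖ₋₁ + hₖ₋₂ (and likewise for the denominators kₖ):
a_0 = 2: 2/1
a_1 = 3: 7/3
a_2 = 3: 23/10
a_3 = 2: 53/23
a_4 = 3: 182/79
a_5 = 2: 417/181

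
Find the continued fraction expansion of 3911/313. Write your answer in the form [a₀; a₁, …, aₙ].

[12; 2, 51, 1, 2]

Apply division with remainder until the remainder is 0:
3911 = 12·313 + 155, so a_0 = 12
313 = 2·155 + 3, so a_1 = 2
155 = 51·3 + 2, so a_2 = 51
3 = 1·2 + 1, so a_3 = 1
2 = 2·1 + 0, so a_4 = 2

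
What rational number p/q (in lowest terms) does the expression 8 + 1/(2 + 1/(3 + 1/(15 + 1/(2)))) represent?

1863/221

Starting at the tail and folding back:
Start with 2.
15 + 1/(2/1) = 15 + 1/2 = 31/2
3 + 1/(31/2) = 3 + 2/31 = 95/31
2 + 1/(95/31) = 2 + 31/95 = 221/95
8 + 1/(221/95) = 8 + 95/221 = 1863/221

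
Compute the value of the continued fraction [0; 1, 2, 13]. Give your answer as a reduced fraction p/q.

Start with 13.
2 + 1/(13/1) = 2 + 1/13 = 27/13
1 + 1/(27/13) = 1 + 13/27 = 40/27
0 + 1/(40/27) = 0 + 27/40 = 27/40

27/40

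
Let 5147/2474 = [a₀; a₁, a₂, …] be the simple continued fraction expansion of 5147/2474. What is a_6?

Apply division with remainder until the remainder is 0:
5147 = 2·2474 + 199, so a_0 = 2
2474 = 12·199 + 86, so a_1 = 12
199 = 2·86 + 27, so a_2 = 2
86 = 3·27 + 5, so a_3 = 3
27 = 5·5 + 2, so a_4 = 5
5 = 2·2 + 1, so a_5 = 2
2 = 2·1 + 0, so a_6 = 2

2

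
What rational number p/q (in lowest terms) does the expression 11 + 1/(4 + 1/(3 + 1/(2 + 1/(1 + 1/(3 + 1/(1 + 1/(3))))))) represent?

Collapse the nested fraction from the inside out:
Start with 3.
1 + 1/(3/1) = 1 + 1/3 = 4/3
3 + 1/(4/3) = 3 + 3/4 = 15/4
1 + 1/(15/4) = 1 + 4/15 = 19/15
2 + 1/(19/15) = 2 + 15/19 = 53/19
3 + 1/(53/19) = 3 + 19/53 = 178/53
4 + 1/(178/53) = 4 + 53/178 = 765/178
11 + 1/(765/178) = 11 + 178/765 = 8593/765

8593/765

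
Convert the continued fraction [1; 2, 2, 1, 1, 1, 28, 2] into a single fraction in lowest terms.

a_0 = 1: 1/1
a_1 = 2: 3/2
a_2 = 2: 7/5
a_3 = 1: 10/7
a_4 = 1: 17/12
a_5 = 1: 27/19
a_6 = 28: 773/544
a_7 = 2: 1573/1107

1573/1107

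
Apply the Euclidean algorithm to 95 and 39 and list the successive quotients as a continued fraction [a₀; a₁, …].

Repeatedly divide and take the remainder:
95 ÷ 39 → quotient 2, remainder 17
39 ÷ 17 → quotient 2, remainder 5
17 ÷ 5 → quotient 3, remainder 2
5 ÷ 2 → quotient 2, remainder 1
2 ÷ 1 → quotient 2, remainder 0

[2; 2, 3, 2, 2]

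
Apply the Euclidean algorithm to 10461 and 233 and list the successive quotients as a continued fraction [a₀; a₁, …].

[44; 1, 8, 1, 2, 2, 3]

⌊10461/233⌋ = 44, remainder 209
⌊233/209⌋ = 1, remainder 24
⌊209/24⌋ = 8, remainder 17
⌊24/17⌋ = 1, remainder 7
⌊17/7⌋ = 2, remainder 3
⌊7/3⌋ = 2, remainder 1
⌊3/1⌋ = 3, remainder 0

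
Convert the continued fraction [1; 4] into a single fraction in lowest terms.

5/4

Build up convergents one term at a time:
a_0 = 1: 1/1
a_1 = 4: 5/4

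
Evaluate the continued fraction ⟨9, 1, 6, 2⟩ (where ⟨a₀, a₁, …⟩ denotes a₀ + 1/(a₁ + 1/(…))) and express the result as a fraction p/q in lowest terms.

148/15

Start with 2.
6 + 1/(2/1) = 6 + 1/2 = 13/2
1 + 1/(13/2) = 1 + 2/13 = 15/13
9 + 1/(15/13) = 9 + 13/15 = 148/15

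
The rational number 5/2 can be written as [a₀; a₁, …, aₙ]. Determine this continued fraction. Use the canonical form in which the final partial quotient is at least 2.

5 = 2·2 + 1, so a_0 = 2
2 = 2·1 + 0, so a_1 = 2

[2; 2]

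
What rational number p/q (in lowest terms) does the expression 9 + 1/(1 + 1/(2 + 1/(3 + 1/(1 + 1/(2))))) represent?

Starting at the tail and folding back:
Start with 2.
1 + 1/(2/1) = 1 + 1/2 = 3/2
3 + 1/(3/2) = 3 + 2/3 = 11/3
2 + 1/(11/3) = 2 + 3/11 = 25/11
1 + 1/(25/11) = 1 + 11/25 = 36/25
9 + 1/(36/25) = 9 + 25/36 = 349/36

349/36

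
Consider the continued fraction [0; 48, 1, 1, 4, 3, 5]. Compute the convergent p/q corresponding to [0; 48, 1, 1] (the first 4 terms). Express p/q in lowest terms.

2/97

Collapse the nested fraction from the inside out:
Start with 1.
1 + 1/(1/1) = 1 + 1/1 = 2/1
48 + 1/(2/1) = 48 + 1/2 = 97/2
0 + 1/(97/2) = 0 + 2/97 = 2/97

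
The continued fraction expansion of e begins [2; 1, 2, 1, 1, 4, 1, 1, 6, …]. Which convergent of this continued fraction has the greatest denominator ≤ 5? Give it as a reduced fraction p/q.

11/4

a_0 = 2: 2/1  (≤ bound)
a_1 = 1: 3/1  (≤ bound)
a_2 = 2: 8/3  (≤ bound)
a_3 = 1: 11/4  (≤ bound)
a_4 = 1: 19/7  (> 5, stop)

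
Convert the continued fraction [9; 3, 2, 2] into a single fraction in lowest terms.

a_0 = 9: 9/1
a_1 = 3: 28/3
a_2 = 2: 65/7
a_3 = 2: 158/17

158/17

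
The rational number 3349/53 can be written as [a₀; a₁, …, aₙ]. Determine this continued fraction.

⌊3349/53⌋ = 63, remainder 10
⌊53/10⌋ = 5, remainder 3
⌊10/3⌋ = 3, remainder 1
⌊3/1⌋ = 3, remainder 0

[63; 5, 3, 3]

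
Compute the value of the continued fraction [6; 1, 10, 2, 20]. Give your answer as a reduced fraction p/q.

Use the convergent recurrence hₖ = aₖ·hₖ₋₁ + hₖ₋₂ (and likewise for the denominators kₖ):
a_0 = 6: 6/1
a_1 = 1: 7/1
a_2 = 10: 76/11
a_3 = 2: 159/23
a_4 = 20: 3256/471

3256/471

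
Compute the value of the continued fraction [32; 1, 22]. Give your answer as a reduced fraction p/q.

a_0 = 32: 32/1
a_1 = 1: 33/1
a_2 = 22: 758/23

758/23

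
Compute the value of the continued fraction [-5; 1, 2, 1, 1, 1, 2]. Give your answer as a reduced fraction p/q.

-124/29

Start with 2.
1 + 1/(2/1) = 1 + 1/2 = 3/2
1 + 1/(3/2) = 1 + 2/3 = 5/3
1 + 1/(5/3) = 1 + 3/5 = 8/5
2 + 1/(8/5) = 2 + 5/8 = 21/8
1 + 1/(21/8) = 1 + 8/21 = 29/21
-5 + 1/(29/21) = -5 + 21/29 = -124/29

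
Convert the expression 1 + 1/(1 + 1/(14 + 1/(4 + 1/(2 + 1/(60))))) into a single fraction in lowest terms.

Start with 60.
2 + 1/(60/1) = 2 + 1/60 = 121/60
4 + 1/(121/60) = 4 + 60/121 = 544/121
14 + 1/(544/121) = 14 + 121/544 = 7737/544
1 + 1/(7737/544) = 1 + 544/7737 = 8281/7737
1 + 1/(8281/7737) = 1 + 7737/8281 = 16018/8281

16018/8281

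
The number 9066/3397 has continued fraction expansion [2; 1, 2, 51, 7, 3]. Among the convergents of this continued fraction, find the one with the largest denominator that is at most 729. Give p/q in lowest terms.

411/154

a_0 = 2: 2/1  (≤ bound)
a_1 = 1: 3/1  (≤ bound)
a_2 = 2: 8/3  (≤ bound)
a_3 = 51: 411/154  (≤ bound)
a_4 = 7: 2885/1081  (> 729, stop)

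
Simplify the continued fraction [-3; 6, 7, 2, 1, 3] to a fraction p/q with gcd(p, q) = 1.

Start with 3.
1 + 1/(3/1) = 1 + 1/3 = 4/3
2 + 1/(4/3) = 2 + 3/4 = 11/4
7 + 1/(11/4) = 7 + 4/11 = 81/11
6 + 1/(81/11) = 6 + 11/81 = 497/81
-3 + 1/(497/81) = -3 + 81/497 = -1410/497

-1410/497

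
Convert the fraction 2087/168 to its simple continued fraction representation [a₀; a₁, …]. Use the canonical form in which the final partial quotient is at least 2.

[12; 2, 2, 1, 2, 1, 2, 2]

Run the Euclidean algorithm, recording each quotient:
2087 = 12·168 + 71, so a_0 = 12
168 = 2·71 + 26, so a_1 = 2
71 = 2·26 + 19, so a_2 = 2
26 = 1·19 + 7, so a_3 = 1
19 = 2·7 + 5, so a_4 = 2
7 = 1·5 + 2, so a_5 = 1
5 = 2·2 + 1, so a_6 = 2
2 = 2·1 + 0, so a_7 = 2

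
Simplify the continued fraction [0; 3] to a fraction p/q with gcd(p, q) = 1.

Start with 3.
0 + 1/(3/1) = 0 + 1/3 = 1/3

1/3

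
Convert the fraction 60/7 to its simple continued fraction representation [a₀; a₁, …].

Run the Euclidean algorithm, recording each quotient:
⌊60/7⌋ = 8, remainder 4
⌊7/4⌋ = 1, remainder 3
⌊4/3⌋ = 1, remainder 1
⌊3/1⌋ = 3, remainder 0

[8; 1, 1, 3]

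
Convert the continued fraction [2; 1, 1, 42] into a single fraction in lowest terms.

213/85

Start with 42.
1 + 1/(42/1) = 1 + 1/42 = 43/42
1 + 1/(43/42) = 1 + 42/43 = 85/43
2 + 1/(85/43) = 2 + 43/85 = 213/85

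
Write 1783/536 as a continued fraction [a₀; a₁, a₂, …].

[3; 3, 15, 1, 10]

⌊1783/536⌋ = 3, remainder 175
⌊536/175⌋ = 3, remainder 11
⌊175/11⌋ = 15, remainder 10
⌊11/10⌋ = 1, remainder 1
⌊10/1⌋ = 10, remainder 0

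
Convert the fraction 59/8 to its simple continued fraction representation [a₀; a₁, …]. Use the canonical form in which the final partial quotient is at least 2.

Apply division with remainder until the remainder is 0:
59 = 7·8 + 3, so a_0 = 7
8 = 2·3 + 2, so a_1 = 2
3 = 1·2 + 1, so a_2 = 1
2 = 2·1 + 0, so a_3 = 2

[7; 2, 1, 2]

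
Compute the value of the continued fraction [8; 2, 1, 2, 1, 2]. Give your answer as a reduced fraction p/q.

Start with 2.
1 + 1/(2/1) = 1 + 1/2 = 3/2
2 + 1/(3/2) = 2 + 2/3 = 8/3
1 + 1/(8/3) = 1 + 3/8 = 11/8
2 + 1/(11/8) = 2 + 8/11 = 30/11
8 + 1/(30/11) = 8 + 11/30 = 251/30

251/30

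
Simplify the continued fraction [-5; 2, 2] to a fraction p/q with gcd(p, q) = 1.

Collapse the nested fraction from the inside out:
Start with 2.
2 + 1/(2/1) = 2 + 1/2 = 5/2
-5 + 1/(5/2) = -5 + 2/5 = -23/5

-23/5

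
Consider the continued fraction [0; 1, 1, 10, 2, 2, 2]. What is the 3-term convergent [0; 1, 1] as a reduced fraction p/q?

Collapse the nested fraction from the inside out:
Start with 1.
1 + 1/(1/1) = 1 + 1/1 = 2/1
0 + 1/(2/1) = 0 + 1/2 = 1/2

1/2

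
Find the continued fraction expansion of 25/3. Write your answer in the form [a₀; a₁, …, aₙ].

[8; 3]

25 ÷ 3 → quotient 8, remainder 1
3 ÷ 1 → quotient 3, remainder 0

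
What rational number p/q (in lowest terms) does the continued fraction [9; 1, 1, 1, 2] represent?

77/8

a_0 = 9: 9/1
a_1 = 1: 10/1
a_2 = 1: 19/2
a_3 = 1: 29/3
a_4 = 2: 77/8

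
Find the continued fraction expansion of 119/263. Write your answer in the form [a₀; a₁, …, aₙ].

Repeatedly divide and take the remainder:
119 = 0·263 + 119, so a_0 = 0
263 = 2·119 + 25, so a_1 = 2
119 = 4·25 + 19, so a_2 = 4
25 = 1·19 + 6, so a_3 = 1
19 = 3·6 + 1, so a_4 = 3
6 = 6·1 + 0, so a_5 = 6

[0; 2, 4, 1, 3, 6]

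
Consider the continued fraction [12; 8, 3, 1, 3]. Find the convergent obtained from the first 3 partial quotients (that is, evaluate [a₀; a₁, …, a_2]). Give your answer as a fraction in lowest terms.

303/25

a_0 = 12: 12/1
a_1 = 8: 97/8
a_2 = 3: 303/25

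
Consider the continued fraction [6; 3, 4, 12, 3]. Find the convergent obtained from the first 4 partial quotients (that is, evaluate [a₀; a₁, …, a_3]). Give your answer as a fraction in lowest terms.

Start with 12.
4 + 1/(12/1) = 4 + 1/12 = 49/12
3 + 1/(49/12) = 3 + 12/49 = 159/49
6 + 1/(159/49) = 6 + 49/159 = 1003/159

1003/159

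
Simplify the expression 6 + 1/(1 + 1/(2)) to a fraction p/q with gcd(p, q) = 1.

20/3

Start with 2.
1 + 1/(2/1) = 1 + 1/2 = 3/2
6 + 1/(3/2) = 6 + 2/3 = 20/3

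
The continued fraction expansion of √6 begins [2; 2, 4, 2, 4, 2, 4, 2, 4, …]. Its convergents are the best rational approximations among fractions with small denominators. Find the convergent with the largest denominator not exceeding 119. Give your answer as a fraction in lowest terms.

218/89

List convergents until the denominator exceeds the bound:
a_0 = 2: 2/1  (≤ bound)
a_1 = 2: 5/2  (≤ bound)
a_2 = 4: 22/9  (≤ bound)
a_3 = 2: 49/20  (≤ bound)
a_4 = 4: 218/89  (≤ bound)
a_5 = 2: 485/198  (> 119, stop)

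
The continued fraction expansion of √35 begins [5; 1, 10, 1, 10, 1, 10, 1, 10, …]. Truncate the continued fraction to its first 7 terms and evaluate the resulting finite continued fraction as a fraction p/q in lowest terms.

9235/1561

Work from the innermost term outward:
Start with 10.
1 + 1/(10/1) = 1 + 1/10 = 11/10
10 + 1/(11/10) = 10 + 10/11 = 120/11
1 + 1/(120/11) = 1 + 11/120 = 131/120
10 + 1/(131/120) = 10 + 120/131 = 1430/131
1 + 1/(1430/131) = 1 + 131/1430 = 1561/1430
5 + 1/(1561/1430) = 5 + 1430/1561 = 9235/1561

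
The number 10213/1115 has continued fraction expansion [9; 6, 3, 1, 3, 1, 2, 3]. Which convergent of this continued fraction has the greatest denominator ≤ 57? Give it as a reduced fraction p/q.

229/25

List convergents until the denominator exceeds the bound:
a_0 = 9: 9/1  (≤ bound)
a_1 = 6: 55/6  (≤ bound)
a_2 = 3: 174/19  (≤ bound)
a_3 = 1: 229/25  (≤ bound)
a_4 = 3: 861/94  (> 57, stop)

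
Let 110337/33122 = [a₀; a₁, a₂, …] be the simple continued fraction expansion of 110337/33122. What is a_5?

3

110337 ÷ 33122 → quotient 3, remainder 10971
33122 ÷ 10971 → quotient 3, remainder 209
10971 ÷ 209 → quotient 52, remainder 103
209 ÷ 103 → quotient 2, remainder 3
103 ÷ 3 → quotient 34, remainder 1
3 ÷ 1 → quotient 3, remainder 0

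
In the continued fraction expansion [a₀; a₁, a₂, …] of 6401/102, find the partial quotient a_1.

1

6401 ÷ 102 → quotient 62, remainder 77
102 ÷ 77 → quotient 1, remainder 25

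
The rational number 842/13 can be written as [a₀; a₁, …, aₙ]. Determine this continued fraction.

842 = 64·13 + 10, so a_0 = 64
13 = 1·10 + 3, so a_1 = 1
10 = 3·3 + 1, so a_2 = 3
3 = 3·1 + 0, so a_3 = 3

[64; 1, 3, 3]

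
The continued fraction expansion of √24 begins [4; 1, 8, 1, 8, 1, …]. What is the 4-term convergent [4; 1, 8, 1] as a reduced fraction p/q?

Start with 1.
8 + 1/(1/1) = 8 + 1/1 = 9/1
1 + 1/(9/1) = 1 + 1/9 = 10/9
4 + 1/(10/9) = 4 + 9/10 = 49/10

49/10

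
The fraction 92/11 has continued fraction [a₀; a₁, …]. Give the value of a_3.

Run the Euclidean algorithm, recording each quotient:
92 ÷ 11 → quotient 8, remainder 4
11 ÷ 4 → quotient 2, remainder 3
4 ÷ 3 → quotient 1, remainder 1
3 ÷ 1 → quotient 3, remainder 0

3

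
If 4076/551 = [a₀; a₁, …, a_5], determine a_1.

2

Apply division with remainder until the remainder is 0:
⌊4076/551⌋ = 7, remainder 219
⌊551/219⌋ = 2, remainder 113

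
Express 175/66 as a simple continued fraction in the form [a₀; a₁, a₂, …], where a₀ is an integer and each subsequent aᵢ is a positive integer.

[2; 1, 1, 1, 6, 1, 2]

Apply division with remainder until the remainder is 0:
175 = 2·66 + 43, so a_0 = 2
66 = 1·43 + 23, so a_1 = 1
43 = 1·23 + 20, so a_2 = 1
23 = 1·20 + 3, so a_3 = 1
20 = 6·3 + 2, so a_4 = 6
3 = 1·2 + 1, so a_5 = 1
2 = 2·1 + 0, so a_6 = 2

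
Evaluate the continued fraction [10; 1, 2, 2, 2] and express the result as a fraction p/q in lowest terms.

Collapse the nested fraction from the inside out:
Start with 2.
2 + 1/(2/1) = 2 + 1/2 = 5/2
2 + 1/(5/2) = 2 + 2/5 = 12/5
1 + 1/(12/5) = 1 + 5/12 = 17/12
10 + 1/(17/12) = 10 + 12/17 = 182/17

182/17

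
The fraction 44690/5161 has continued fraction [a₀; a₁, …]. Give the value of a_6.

44690 ÷ 5161 → quotient 8, remainder 3402
5161 ÷ 3402 → quotient 1, remainder 1759
3402 ÷ 1759 → quotient 1, remainder 1643
1759 ÷ 1643 → quotient 1, remainder 116
1643 ÷ 116 → quotient 14, remainder 19
116 ÷ 19 → quotient 6, remainder 2
19 ÷ 2 → quotient 9, remainder 1

9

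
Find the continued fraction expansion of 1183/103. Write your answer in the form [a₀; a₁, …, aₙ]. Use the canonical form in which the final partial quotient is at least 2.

Apply division with remainder until the remainder is 0:
1183 ÷ 103 → quotient 11, remainder 50
103 ÷ 50 → quotient 2, remainder 3
50 ÷ 3 → quotient 16, remainder 2
3 ÷ 2 → quotient 1, remainder 1
2 ÷ 1 → quotient 2, remainder 0

[11; 2, 16, 1, 2]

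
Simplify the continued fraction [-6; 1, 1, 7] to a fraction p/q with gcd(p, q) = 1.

Build up convergents one term at a time:
a_0 = -6: -6/1
a_1 = 1: -5/1
a_2 = 1: -11/2
a_3 = 7: -82/15

-82/15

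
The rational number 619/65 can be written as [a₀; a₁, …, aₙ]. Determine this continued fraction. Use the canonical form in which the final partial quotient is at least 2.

Repeatedly divide and take the remainder:
619 ÷ 65 → quotient 9, remainder 34
65 ÷ 34 → quotient 1, remainder 31
34 ÷ 31 → quotient 1, remainder 3
31 ÷ 3 → quotient 10, remainder 1
3 ÷ 1 → quotient 3, remainder 0

[9; 1, 1, 10, 3]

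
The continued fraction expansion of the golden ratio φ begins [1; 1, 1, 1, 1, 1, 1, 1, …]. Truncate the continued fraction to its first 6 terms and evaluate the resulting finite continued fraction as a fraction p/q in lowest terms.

13/8

a_0 = 1: 1/1
a_1 = 1: 2/1
a_2 = 1: 3/2
a_3 = 1: 5/3
a_4 = 1: 8/5
a_5 = 1: 13/8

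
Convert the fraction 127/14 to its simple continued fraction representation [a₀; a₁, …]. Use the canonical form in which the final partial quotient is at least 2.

Apply division with remainder until the remainder is 0:
⌊127/14⌋ = 9, remainder 1
⌊14/1⌋ = 14, remainder 0

[9; 14]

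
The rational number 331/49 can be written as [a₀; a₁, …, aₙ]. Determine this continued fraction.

[6; 1, 3, 12]

331 = 6·49 + 37, so a_0 = 6
49 = 1·37 + 12, so a_1 = 1
37 = 3·12 + 1, so a_2 = 3
12 = 12·1 + 0, so a_3 = 12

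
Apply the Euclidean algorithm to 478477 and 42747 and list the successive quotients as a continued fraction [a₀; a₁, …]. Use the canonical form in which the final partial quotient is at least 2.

Repeatedly divide and take the remainder:
478477 = 11·42747 + 8260, so a_0 = 11
42747 = 5·8260 + 1447, so a_1 = 5
8260 = 5·1447 + 1025, so a_2 = 5
1447 = 1·1025 + 422, so a_3 = 1
1025 = 2·422 + 181, so a_4 = 2
422 = 2·181 + 60, so a_5 = 2
181 = 3·60 + 1, so a_6 = 3
60 = 60·1 + 0, so a_7 = 60

[11; 5, 5, 1, 2, 2, 3, 60]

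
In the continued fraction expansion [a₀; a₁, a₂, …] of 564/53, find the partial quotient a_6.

Apply division with remainder until the remainder is 0:
⌊564/53⌋ = 10, remainder 34
⌊53/34⌋ = 1, remainder 19
⌊34/19⌋ = 1, remainder 15
⌊19/15⌋ = 1, remainder 4
⌊15/4⌋ = 3, remainder 3
⌊4/3⌋ = 1, remainder 1
⌊3/1⌋ = 3, remainder 0

3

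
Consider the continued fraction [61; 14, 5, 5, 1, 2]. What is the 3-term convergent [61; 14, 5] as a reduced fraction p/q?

4336/71

Collapse the nested fraction from the inside out:
Start with 5.
14 + 1/(5/1) = 14 + 1/5 = 71/5
61 + 1/(71/5) = 61 + 5/71 = 4336/71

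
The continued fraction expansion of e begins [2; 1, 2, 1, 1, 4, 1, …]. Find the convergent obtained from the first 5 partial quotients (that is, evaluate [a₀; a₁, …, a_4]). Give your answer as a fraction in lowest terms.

Compute successive convergents:
a_0 = 2: 2/1
a_1 = 1: 3/1
a_2 = 2: 8/3
a_3 = 1: 11/4
a_4 = 1: 19/7

19/7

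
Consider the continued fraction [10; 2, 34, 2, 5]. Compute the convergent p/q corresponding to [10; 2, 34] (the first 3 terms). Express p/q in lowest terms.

724/69

a_0 = 10: 10/1
a_1 = 2: 21/2
a_2 = 34: 724/69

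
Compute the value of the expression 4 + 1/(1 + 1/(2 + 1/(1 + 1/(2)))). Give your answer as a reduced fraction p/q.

a_0 = 4: 4/1
a_1 = 1: 5/1
a_2 = 2: 14/3
a_3 = 1: 19/4
a_4 = 2: 52/11

52/11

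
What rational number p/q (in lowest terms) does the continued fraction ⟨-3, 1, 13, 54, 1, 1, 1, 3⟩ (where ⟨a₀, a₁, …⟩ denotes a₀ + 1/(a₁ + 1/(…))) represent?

Start with 3.
1 + 1/(3/1) = 1 + 1/3 = 4/3
1 + 1/(4/3) = 1 + 3/4 = 7/4
1 + 1/(7/4) = 1 + 4/7 = 11/7
54 + 1/(11/7) = 54 + 7/11 = 601/11
13 + 1/(601/11) = 13 + 11/601 = 7824/601
1 + 1/(7824/601) = 1 + 601/7824 = 8425/7824
-3 + 1/(8425/7824) = -3 + 7824/8425 = -17451/8425

-17451/8425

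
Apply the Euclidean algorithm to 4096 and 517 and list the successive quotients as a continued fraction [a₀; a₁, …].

[7; 1, 11, 1, 12, 3]

Apply division with remainder until the remainder is 0:
4096 ÷ 517 → quotient 7, remainder 477
517 ÷ 477 → quotient 1, remainder 40
477 ÷ 40 → quotient 11, remainder 37
40 ÷ 37 → quotient 1, remainder 3
37 ÷ 3 → quotient 12, remainder 1
3 ÷ 1 → quotient 3, remainder 0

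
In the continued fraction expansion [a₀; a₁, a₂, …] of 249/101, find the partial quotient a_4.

2

⌊249/101⌋ = 2, remainder 47
⌊101/47⌋ = 2, remainder 7
⌊47/7⌋ = 6, remainder 5
⌊7/5⌋ = 1, remainder 2
⌊5/2⌋ = 2, remainder 1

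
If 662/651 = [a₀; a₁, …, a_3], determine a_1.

Repeatedly divide and take the remainder:
662 = 1·651 + 11, so a_0 = 1
651 = 59·11 + 2, so a_1 = 59

59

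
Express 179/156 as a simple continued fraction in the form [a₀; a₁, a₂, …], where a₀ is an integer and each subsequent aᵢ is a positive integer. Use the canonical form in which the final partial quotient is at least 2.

179 = 1·156 + 23, so a_0 = 1
156 = 6·23 + 18, so a_1 = 6
23 = 1·18 + 5, so a_2 = 1
18 = 3·5 + 3, so a_3 = 3
5 = 1·3 + 2, so a_4 = 1
3 = 1·2 + 1, so a_5 = 1
2 = 2·1 + 0, so a_6 = 2

[1; 6, 1, 3, 1, 1, 2]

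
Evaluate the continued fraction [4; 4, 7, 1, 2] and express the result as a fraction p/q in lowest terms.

Build up convergents one term at a time:
a_0 = 4: 4/1
a_1 = 4: 17/4
a_2 = 7: 123/29
a_3 = 1: 140/33
a_4 = 2: 403/95

403/95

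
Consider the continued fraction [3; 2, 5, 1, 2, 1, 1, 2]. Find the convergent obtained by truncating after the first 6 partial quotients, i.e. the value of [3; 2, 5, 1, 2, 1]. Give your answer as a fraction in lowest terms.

173/50

Use the convergent recurrence hₖ = aₖ·hₖ₋₁ + hₖ₋₂ (and likewise for the denominators kₖ):
a_0 = 3: 3/1
a_1 = 2: 7/2
a_2 = 5: 38/11
a_3 = 1: 45/13
a_4 = 2: 128/37
a_5 = 1: 173/50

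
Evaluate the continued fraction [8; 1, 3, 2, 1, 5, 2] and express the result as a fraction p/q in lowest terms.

1412/161

Compute successive convergents:
a_0 = 8: 8/1
a_1 = 1: 9/1
a_2 = 3: 35/4
a_3 = 2: 79/9
a_4 = 1: 114/13
a_5 = 5: 649/74
a_6 = 2: 1412/161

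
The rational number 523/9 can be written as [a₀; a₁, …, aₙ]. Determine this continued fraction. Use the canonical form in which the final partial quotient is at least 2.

Apply division with remainder until the remainder is 0:
523 = 58·9 + 1, so a_0 = 58
9 = 9·1 + 0, so a_1 = 9

[58; 9]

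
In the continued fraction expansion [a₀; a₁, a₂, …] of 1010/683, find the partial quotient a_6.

Run the Euclidean algorithm, recording each quotient:
1010 = 1·683 + 327, so a_0 = 1
683 = 2·327 + 29, so a_1 = 2
327 = 11·29 + 8, so a_2 = 11
29 = 3·8 + 5, so a_3 = 3
8 = 1·5 + 3, so a_4 = 1
5 = 1·3 + 2, so a_5 = 1
3 = 1·2 + 1, so a_6 = 1

1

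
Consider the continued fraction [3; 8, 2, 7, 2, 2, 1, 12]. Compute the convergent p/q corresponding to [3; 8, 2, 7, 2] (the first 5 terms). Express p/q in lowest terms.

a_0 = 3: 3/1
a_1 = 8: 25/8
a_2 = 2: 53/17
a_3 = 7: 396/127
a_4 = 2: 845/271

845/271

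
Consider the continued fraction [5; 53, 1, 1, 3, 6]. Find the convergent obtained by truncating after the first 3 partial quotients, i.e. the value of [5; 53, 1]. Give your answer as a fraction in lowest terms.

271/54

a_0 = 5: 5/1
a_1 = 53: 266/53
a_2 = 1: 271/54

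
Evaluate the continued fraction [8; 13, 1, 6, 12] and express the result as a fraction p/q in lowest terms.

9509/1178

a_0 = 8: 8/1
a_1 = 13: 105/13
a_2 = 1: 113/14
a_3 = 6: 783/97
a_4 = 12: 9509/1178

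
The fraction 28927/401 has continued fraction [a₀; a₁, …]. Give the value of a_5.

Run the Euclidean algorithm, recording each quotient:
28927 = 72·401 + 55, so a_0 = 72
401 = 7·55 + 16, so a_1 = 7
55 = 3·16 + 7, so a_2 = 3
16 = 2·7 + 2, so a_3 = 2
7 = 3·2 + 1, so a_4 = 3
2 = 2·1 + 0, so a_5 = 2

2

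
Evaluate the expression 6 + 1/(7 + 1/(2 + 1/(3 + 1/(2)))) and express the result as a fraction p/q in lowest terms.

730/119

Start with 2.
3 + 1/(2/1) = 3 + 1/2 = 7/2
2 + 1/(7/2) = 2 + 2/7 = 16/7
7 + 1/(16/7) = 7 + 7/16 = 119/16
6 + 1/(119/16) = 6 + 16/119 = 730/119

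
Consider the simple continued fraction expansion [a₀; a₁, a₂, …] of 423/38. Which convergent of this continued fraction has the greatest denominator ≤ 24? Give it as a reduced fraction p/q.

167/15

a_0 = 11: 11/1  (≤ bound)
a_1 = 7: 78/7  (≤ bound)
a_2 = 1: 89/8  (≤ bound)
a_3 = 1: 167/15  (≤ bound)
a_4 = 2: 423/38  (> 24, stop)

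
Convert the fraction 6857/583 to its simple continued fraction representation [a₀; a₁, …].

[11; 1, 3, 5, 6, 1, 3]

⌊6857/583⌋ = 11, remainder 444
⌊583/444⌋ = 1, remainder 139
⌊444/139⌋ = 3, remainder 27
⌊139/27⌋ = 5, remainder 4
⌊27/4⌋ = 6, remainder 3
⌊4/3⌋ = 1, remainder 1
⌊3/1⌋ = 3, remainder 0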